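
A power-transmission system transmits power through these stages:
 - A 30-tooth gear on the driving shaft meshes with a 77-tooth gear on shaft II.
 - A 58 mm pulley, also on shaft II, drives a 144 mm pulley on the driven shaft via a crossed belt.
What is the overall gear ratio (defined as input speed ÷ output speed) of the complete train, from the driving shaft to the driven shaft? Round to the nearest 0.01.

6.37

Each stage contributes driven/driver: gear mesh 77/30 = 2.5667, belt 144/58 = 2.4828.
Overall: 2.5667 × 2.4828 = 6.3724.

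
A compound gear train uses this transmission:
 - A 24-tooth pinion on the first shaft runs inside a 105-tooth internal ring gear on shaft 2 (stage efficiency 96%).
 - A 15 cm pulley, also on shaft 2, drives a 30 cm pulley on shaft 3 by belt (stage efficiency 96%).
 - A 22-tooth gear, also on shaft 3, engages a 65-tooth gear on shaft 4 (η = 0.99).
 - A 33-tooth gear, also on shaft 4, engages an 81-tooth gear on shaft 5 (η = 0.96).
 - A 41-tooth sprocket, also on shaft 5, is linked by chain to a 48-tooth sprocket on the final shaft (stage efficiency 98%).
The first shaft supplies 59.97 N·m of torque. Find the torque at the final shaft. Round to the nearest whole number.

3824 N·m

internal gear 105/24 = 4.375 → τ = 59.97·4.375·0.96 = 251.87 N·m
belt 30/15 = 2 → τ = 251.87·2·0.96 = 483.6 N·m
gear mesh 65/22 = 2.9545 → τ = 483.6·2.9545·0.99 = 1414.5 N·m
gear mesh 81/33 = 2.4545 → τ = 1414.5·2.4545·0.96 = 3333.1 N·m
chain 48/41 = 1.1707 → τ = 3333.1·1.1707·0.98 = 3824.2 N·m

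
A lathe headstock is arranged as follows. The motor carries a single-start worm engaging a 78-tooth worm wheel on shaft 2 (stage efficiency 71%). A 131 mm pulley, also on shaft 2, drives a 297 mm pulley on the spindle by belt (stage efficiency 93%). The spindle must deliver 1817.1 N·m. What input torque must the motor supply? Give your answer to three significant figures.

Overall ratio R = 78 × 2.2672 = 176.84; overall efficiency η = 0.71 × 0.93 = 0.6603.
Input torque = output torque / (R × η) = 1817.1 / (176.84 × 0.6603) = 15.562 N·m.

15.6 N·m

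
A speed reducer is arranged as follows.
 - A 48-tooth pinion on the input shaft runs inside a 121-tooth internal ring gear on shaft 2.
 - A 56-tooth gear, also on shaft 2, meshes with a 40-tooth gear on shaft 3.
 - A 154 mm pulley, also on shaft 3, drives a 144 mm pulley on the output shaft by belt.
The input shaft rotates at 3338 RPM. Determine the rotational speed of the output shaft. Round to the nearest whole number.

internal gear 121/48 = 2.5208 → 3338/2.5208 = 1324.2 RPM
gear mesh 40/56 = 0.71429 → 1324.2/0.71429 = 1853.8 RPM
belt 144/154 = 0.93506 → 1853.8/0.93506 = 1982.6 RPM

1983 RPM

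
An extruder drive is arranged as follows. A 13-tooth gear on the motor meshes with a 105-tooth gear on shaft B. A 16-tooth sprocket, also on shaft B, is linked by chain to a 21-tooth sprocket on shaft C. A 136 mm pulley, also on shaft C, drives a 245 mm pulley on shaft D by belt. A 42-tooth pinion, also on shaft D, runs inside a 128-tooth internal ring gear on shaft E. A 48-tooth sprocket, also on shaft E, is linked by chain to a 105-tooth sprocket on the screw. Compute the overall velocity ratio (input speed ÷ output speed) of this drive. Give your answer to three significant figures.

127

Each stage contributes driven/driver: gear mesh 105/13 = 8.0769, chain 21/16 = 1.3125, belt 245/136 = 1.8015, internal gear 128/42 = 3.0476, chain 105/48 = 2.1875.
Overall: 8.0769 × 1.3125 × 1.8015 × 3.0476 × 2.1875 = 127.32.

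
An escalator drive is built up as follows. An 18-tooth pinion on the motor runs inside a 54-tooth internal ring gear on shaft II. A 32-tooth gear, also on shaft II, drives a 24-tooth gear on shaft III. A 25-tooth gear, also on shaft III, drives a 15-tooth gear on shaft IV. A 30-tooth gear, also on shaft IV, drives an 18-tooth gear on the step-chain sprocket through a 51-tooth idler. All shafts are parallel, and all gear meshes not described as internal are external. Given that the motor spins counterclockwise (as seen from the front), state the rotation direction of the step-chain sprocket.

the motor → shaft II: internal mesh, same direction → CCW.
shaft II → shaft III: external mesh, 1 reversal → CW.
shaft III → shaft IV: external mesh, 1 reversal → CCW.
shaft IV → the step-chain sprocket: driver → idler → driven is 2 external meshes, 2 reversals → CCW.
4 reversals in total — an even number — so the step-chain sprocket turns the same way as the motor.

counterclockwise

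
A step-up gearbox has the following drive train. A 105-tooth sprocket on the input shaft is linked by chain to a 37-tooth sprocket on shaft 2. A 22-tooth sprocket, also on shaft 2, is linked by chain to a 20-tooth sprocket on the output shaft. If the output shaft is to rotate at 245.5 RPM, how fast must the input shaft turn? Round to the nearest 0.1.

Overall ratio R = 0.35238 × 0.90909 = 0.32035.
Required input speed = output speed × R = 245.5 × 0.32035 = 78.645 RPM.

78.6 RPM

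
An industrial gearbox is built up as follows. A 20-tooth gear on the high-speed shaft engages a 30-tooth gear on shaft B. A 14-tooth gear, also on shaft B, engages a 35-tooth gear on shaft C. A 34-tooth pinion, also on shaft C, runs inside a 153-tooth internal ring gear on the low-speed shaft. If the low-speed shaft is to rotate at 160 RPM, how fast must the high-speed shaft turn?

2700 RPM

Overall ratio R = 1.5 × 2.5 × 4.5 = 16.875.
Required input speed = output speed × R = 160 × 16.875 = 2700 RPM.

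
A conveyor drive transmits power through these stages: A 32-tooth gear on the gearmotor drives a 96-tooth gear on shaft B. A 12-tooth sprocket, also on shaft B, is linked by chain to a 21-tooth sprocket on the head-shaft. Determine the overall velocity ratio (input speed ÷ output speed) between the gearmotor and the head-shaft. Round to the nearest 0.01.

5.25

Each stage contributes driven/driver: gear mesh 96/32 = 3, chain 21/12 = 1.75.
Overall: 3 × 1.75 = 5.25.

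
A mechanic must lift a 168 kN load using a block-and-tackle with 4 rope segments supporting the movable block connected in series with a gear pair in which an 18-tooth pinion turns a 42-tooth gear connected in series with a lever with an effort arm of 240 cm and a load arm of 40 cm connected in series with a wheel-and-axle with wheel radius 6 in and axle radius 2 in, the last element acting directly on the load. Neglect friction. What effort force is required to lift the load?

1 kN

Block-and-tackle MA = number of supporting rope parts = 4.
Gear pair MA = 42/18 = 2.3333.
Lever MA = effort arm / load arm = 240/40 = 6.
Wheel-and-axle MA = R/r = 6/2 = 3.
Combined ideal MA = 4 × 2.3333 × 6 × 3 = 168.
Effort = load / MA = 168 / 168 = 1 kN.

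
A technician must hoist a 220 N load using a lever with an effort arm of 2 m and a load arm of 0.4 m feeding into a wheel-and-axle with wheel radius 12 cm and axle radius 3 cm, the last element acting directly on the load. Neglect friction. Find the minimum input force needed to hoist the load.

Lever MA = effort arm / load arm = 2/0.4 = 5.
Wheel-and-axle MA = R/r = 12/3 = 4.
Combined ideal MA = 5 × 4 = 20.
Effort = load / MA = 220 / 20 = 11 N.

11 N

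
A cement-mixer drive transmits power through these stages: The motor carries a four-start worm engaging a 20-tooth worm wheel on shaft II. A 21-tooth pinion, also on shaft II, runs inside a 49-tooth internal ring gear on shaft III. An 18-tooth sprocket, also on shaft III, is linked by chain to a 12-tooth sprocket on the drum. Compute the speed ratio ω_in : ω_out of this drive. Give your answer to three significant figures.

Each stage contributes driven/driver: worm 20/4 = 5, internal gear 49/21 = 2.3333, chain 12/18 = 0.66667.
Overall: 5 × 2.3333 × 0.66667 = 7.7778.

7.78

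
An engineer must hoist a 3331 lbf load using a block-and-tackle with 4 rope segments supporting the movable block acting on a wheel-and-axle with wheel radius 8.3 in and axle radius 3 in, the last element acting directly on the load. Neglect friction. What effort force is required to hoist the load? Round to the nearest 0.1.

Block-and-tackle MA = number of supporting rope parts = 4.
Wheel-and-axle MA = R/r = 8.3/3 = 2.7667.
Combined ideal MA = 4 × 2.7667 = 11.067.
Effort = load / MA = 3331 / 11.067 = 300.99 lbf.

301.0 lbf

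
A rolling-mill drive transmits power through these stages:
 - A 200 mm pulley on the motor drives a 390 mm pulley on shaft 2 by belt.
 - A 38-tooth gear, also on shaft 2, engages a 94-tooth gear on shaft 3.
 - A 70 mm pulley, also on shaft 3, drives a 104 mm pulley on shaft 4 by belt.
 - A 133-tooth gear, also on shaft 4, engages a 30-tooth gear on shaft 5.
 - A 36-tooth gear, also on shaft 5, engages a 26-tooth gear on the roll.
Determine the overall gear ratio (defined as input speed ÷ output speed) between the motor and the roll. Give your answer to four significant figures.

1.167

Each stage contributes driven/driver: belt 390/200 = 1.95, gear mesh 94/38 = 2.4737, belt 104/70 = 1.4857, gear mesh 30/133 = 0.22556, gear mesh 26/36 = 0.72222.
Overall: 1.95 × 2.4737 × 1.4857 × 0.22556 × 0.72222 = 1.1675.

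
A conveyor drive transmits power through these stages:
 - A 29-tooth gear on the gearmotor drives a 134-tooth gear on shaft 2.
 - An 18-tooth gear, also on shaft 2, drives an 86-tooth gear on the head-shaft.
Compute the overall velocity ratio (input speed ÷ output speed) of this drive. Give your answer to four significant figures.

Each stage contributes driven/driver: gear mesh 134/29 = 4.6207, gear mesh 86/18 = 4.7778.
Overall: 4.6207 × 4.7778 = 22.077.

22.08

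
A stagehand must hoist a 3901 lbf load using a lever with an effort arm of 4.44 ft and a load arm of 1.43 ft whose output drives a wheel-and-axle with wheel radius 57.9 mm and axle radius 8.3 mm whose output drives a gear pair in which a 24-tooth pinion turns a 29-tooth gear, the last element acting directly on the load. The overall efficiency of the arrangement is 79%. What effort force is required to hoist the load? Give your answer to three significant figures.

Lever MA = effort arm / load arm = 4.44/1.43 = 3.1049.
Wheel-and-axle MA = R/r = 57.9/8.3 = 6.9759.
Gear pair MA = 29/24 = 1.2083.
Combined ideal MA = 3.1049 × 6.9759 × 1.2083 = 26.172.
Actual MA = 26.172 × 0.79 = 20.676.
Effort = load / actual MA = 3901 / 20.676 = 188.68 lbf.

189 lbf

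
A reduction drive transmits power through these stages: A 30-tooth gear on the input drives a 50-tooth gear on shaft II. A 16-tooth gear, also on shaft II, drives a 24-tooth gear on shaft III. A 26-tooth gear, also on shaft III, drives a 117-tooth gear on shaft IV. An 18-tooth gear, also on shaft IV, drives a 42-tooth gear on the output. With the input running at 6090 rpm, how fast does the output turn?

232 rpm

Gear mesh: ratio = 50/30 = 1.6667, so shaft II turns at 6090 / 1.6667 = 3654 rpm.
Gear mesh: ratio = 24/16 = 1.5, so shaft III turns at 3654 / 1.5 = 2436 rpm.
Gear mesh: ratio = 117/26 = 4.5, so shaft IV turns at 2436 / 4.5 = 541.33 rpm.
Gear mesh: ratio = 42/18 = 2.3333, so the output turns at 541.33 / 2.3333 = 232 rpm.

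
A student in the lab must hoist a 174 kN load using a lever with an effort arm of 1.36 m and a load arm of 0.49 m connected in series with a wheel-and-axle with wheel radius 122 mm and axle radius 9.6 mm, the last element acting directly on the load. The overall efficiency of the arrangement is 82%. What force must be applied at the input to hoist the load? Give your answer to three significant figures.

6.02 kN

Lever MA = effort arm / load arm = 1.36/0.49 = 2.7755.
Wheel-and-axle MA = R/r = 122/9.6 = 12.708.
Combined ideal MA = 2.7755 × 12.708 = 35.272.
Actual MA = 35.272 × 0.82 = 28.923.
Effort = load / actual MA = 174 / 28.923 = 6.0159 kN.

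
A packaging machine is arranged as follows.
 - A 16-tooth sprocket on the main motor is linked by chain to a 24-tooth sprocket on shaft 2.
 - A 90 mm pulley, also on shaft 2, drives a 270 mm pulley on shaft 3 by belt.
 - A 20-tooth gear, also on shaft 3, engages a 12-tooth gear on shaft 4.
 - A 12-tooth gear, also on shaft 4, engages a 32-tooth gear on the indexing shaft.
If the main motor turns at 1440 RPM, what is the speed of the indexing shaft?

Chain: ratio = 24/16 = 1.5, so shaft 2 turns at 1440 / 1.5 = 960 RPM.
Belt: ratio = 270/90 = 3, so shaft 3 turns at 960 / 3 = 320 RPM.
Gear mesh: ratio = 12/20 = 0.6, so shaft 4 turns at 320 / 0.6 = 533.33 RPM.
Gear mesh: ratio = 32/12 = 2.6667, so the indexing shaft turns at 533.33 / 2.6667 = 200 RPM.

200 RPM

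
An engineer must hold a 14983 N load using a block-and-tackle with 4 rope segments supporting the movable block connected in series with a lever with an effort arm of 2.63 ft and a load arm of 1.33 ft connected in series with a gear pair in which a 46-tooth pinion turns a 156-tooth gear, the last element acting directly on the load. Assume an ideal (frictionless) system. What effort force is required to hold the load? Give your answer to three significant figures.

559 N

Block-and-tackle MA = number of supporting rope parts = 4.
Lever MA = effort arm / load arm = 2.63/1.33 = 1.9774.
Gear pair MA = 156/46 = 3.3913.
Combined ideal MA = 4 × 1.9774 × 3.3913 = 26.824.
Effort = load / MA = 14983 / 26.824 = 558.56 N.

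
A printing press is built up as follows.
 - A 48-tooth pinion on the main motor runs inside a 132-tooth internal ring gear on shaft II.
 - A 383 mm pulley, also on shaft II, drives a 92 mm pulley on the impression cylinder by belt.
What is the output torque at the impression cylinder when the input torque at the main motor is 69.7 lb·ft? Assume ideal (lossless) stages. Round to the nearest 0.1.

46.0 lb·ft

internal gear 132/48 = 2.75 → τ = 69.7·2.75 = 191.68 lb·ft
belt 92/383 = 0.24021 → τ = 191.68·0.24021 = 46.042 lb·ft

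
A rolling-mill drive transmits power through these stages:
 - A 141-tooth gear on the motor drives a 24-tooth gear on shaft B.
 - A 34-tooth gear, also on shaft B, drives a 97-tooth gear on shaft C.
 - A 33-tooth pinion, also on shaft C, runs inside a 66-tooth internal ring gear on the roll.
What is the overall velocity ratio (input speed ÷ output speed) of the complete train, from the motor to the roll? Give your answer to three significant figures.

0.971

Each stage contributes driven/driver: gear mesh 24/141 = 0.17021, gear mesh 97/34 = 2.8529, internal gear 66/33 = 2.
Overall: 0.17021 × 2.8529 × 2 = 0.97121.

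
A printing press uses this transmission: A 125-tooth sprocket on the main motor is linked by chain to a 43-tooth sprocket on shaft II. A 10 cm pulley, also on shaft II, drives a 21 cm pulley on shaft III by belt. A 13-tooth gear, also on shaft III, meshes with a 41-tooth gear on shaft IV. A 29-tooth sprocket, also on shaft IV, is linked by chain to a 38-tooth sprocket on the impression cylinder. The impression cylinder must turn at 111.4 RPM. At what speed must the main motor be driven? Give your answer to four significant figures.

Overall ratio R = 0.344 × 2.1 × 3.1538 × 1.3103 = 2.9854.
Required input speed = output speed × R = 111.4 × 2.9854 = 332.57 RPM.

332.6 RPM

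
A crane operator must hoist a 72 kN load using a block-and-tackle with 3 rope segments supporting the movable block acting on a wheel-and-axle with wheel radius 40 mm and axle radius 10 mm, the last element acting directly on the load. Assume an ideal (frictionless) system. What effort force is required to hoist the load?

Block-and-tackle MA = number of supporting rope parts = 3.
Wheel-and-axle MA = R/r = 40/10 = 4.
Combined ideal MA = 3 × 4 = 12.
Effort = load / MA = 72 / 12 = 6 kN.

6 kN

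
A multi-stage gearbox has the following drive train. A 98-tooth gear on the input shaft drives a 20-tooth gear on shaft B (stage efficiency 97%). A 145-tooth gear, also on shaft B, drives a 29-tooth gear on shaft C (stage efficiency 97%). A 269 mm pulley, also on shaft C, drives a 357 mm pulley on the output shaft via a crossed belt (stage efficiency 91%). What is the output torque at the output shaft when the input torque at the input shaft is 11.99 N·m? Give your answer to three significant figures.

After the gear mesh (20/98): 11.99 × 0.20408 × 0.97 = 2.3735 N·m
After the gear mesh (29/145): 2.3735 × 0.2 × 0.97 = 0.46046 N·m
After the belt (357/269): 0.46046 × 1.3271 × 0.91 = 0.5561 N·m

0.556 N·m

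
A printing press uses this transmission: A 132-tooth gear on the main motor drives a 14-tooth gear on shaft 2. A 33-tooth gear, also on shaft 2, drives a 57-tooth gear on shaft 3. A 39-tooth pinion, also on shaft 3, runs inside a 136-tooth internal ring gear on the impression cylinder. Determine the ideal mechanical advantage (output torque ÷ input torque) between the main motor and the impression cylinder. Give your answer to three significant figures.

Each stage contributes driven/driver: gear mesh 14/132 = 0.10606, gear mesh 57/33 = 1.7273, internal gear 136/39 = 3.4872.
Overall: 0.10606 × 1.7273 × 3.4872 = 0.63884.

0.639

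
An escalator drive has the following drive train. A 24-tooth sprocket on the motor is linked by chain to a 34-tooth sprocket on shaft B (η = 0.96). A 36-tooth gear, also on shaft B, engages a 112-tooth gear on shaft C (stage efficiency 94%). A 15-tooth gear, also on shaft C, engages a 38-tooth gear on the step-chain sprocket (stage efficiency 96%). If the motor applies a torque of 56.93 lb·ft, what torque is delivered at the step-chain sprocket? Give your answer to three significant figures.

Chain: ratio = 34/24 = 1.4167; torque at shaft B = 56.93 × 1.4167 × 0.96 = 77.425 lb·ft.
Gear mesh: ratio = 112/36 = 3.1111; torque at shaft C = 77.425 × 3.1111 × 0.94 = 226.42 lb·ft.
Gear mesh: ratio = 38/15 = 2.5333; torque at the step-chain sprocket = 226.42 × 2.5333 × 0.96 = 550.66 lb·ft.

551 lb·ft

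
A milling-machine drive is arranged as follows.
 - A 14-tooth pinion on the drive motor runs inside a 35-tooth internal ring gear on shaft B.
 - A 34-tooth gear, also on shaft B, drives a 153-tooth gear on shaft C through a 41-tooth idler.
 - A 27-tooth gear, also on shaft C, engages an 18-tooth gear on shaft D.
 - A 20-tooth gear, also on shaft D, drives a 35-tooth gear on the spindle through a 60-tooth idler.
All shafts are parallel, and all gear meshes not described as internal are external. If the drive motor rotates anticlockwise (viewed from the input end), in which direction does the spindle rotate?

clockwise

the drive motor → shaft B: internal mesh, same direction → CCW.
shaft B → shaft C: driver → idler → driven is 2 external meshes, 2 reversals → CCW.
shaft C → shaft D: external mesh, 1 reversal → CW.
shaft D → the spindle: driver → idler → driven is 2 external meshes, 2 reversals → CW.
5 reversals in total — an odd number — so the spindle turns opposite to the drive motor.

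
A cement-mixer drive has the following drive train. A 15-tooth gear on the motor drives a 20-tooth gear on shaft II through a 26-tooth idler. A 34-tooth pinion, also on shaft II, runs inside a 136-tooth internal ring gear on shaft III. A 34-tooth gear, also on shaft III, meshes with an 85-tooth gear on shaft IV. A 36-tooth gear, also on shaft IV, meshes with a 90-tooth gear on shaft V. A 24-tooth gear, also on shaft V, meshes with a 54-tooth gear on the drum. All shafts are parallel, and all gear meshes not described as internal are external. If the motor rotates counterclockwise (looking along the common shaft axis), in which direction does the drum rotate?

clockwise

the motor → shaft II: driver → idler → driven is 2 external meshes, 2 reversals → CCW.
shaft II → shaft III: internal mesh, same direction → CCW.
shaft III → shaft IV: external mesh, 1 reversal → CW.
shaft IV → shaft V: external mesh, 1 reversal → CCW.
shaft V → the drum: external mesh, 1 reversal → CW.
5 reversals in total — an odd number — so the drum turns opposite to the motor.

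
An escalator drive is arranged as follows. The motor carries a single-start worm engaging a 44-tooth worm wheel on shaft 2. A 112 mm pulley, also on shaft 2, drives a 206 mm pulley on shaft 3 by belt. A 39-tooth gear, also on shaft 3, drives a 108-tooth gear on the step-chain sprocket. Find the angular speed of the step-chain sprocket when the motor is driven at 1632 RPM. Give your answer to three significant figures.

7.28 RPM

the motor → shaft 2 (worm, 44/1): 1632 ÷ 44 = 37.091 RPM
shaft 2 → shaft 3 (belt, 206/112): 37.091 ÷ 1.8393 = 20.166 RPM
shaft 3 → the step-chain sprocket (gear mesh, 108/39): 20.166 ÷ 2.7692 = 7.2821 RPM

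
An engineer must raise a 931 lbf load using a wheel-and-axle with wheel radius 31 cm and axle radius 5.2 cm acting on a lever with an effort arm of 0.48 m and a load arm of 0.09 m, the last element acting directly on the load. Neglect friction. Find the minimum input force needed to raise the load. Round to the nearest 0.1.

Wheel-and-axle MA = R/r = 31/5.2 = 5.9615.
Lever MA = effort arm / load arm = 0.48/0.09 = 5.3333.
Combined ideal MA = 5.9615 × 5.3333 = 31.795.
Effort = load / MA = 931 / 31.795 = 29.281 lbf.

29.3 lbf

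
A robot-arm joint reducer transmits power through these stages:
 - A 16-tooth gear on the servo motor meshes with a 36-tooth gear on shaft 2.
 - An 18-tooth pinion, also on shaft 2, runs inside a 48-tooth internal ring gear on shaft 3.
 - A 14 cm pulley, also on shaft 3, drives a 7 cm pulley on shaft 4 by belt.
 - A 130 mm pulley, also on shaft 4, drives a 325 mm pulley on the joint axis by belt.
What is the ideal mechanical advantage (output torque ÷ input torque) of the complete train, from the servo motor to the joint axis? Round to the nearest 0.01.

Each stage contributes driven/driver: gear mesh 36/16 = 2.25, internal gear 48/18 = 2.6667, belt 7/14 = 0.5, belt 325/130 = 2.5.
Overall: 2.25 × 2.6667 × 0.5 × 2.5 = 7.5.

7.50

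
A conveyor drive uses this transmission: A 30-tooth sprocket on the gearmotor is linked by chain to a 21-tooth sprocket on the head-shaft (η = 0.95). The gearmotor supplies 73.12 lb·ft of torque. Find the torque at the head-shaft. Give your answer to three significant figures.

After the chain (21/30): 73.12 × 0.7 × 0.95 = 48.625 lb·ft

48.6 lb·ft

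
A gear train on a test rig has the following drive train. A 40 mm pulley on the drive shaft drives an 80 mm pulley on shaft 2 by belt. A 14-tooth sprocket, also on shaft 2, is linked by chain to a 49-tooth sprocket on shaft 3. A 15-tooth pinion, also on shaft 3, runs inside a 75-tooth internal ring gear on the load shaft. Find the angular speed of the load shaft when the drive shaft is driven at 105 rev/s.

3 rev/s

the drive shaft → shaft 2 (belt, 80/40): 105 ÷ 2 = 52.5 rev/s
shaft 2 → shaft 3 (chain, 49/14): 52.5 ÷ 3.5 = 15 rev/s
shaft 3 → the load shaft (internal gear, 75/15): 15 ÷ 5 = 3 rev/s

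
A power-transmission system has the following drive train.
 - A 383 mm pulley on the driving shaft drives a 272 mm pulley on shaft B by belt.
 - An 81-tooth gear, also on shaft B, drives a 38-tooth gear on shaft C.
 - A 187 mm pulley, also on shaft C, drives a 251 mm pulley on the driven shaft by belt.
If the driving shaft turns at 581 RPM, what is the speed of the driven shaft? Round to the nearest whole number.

1299 RPM

belt 272/383 = 0.71018 → 581/0.71018 = 818.1 RPM
gear mesh 38/81 = 0.46914 → 818.1/0.46914 = 1743.8 RPM
belt 251/187 = 1.3422 → 1743.8/1.3422 = 1299.2 RPM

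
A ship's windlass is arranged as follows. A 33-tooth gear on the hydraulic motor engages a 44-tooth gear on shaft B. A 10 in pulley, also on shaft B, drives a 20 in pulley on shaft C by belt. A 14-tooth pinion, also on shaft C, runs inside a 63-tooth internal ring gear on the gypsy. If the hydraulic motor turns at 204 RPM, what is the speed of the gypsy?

17 RPM

Gear mesh: ratio = 44/33 = 1.3333, so shaft B turns at 204 / 1.3333 = 153 RPM.
Belt: ratio = 20/10 = 2, so shaft C turns at 153 / 2 = 76.5 RPM.
Internal gear: ratio = 63/14 = 4.5, so the gypsy turns at 76.5 / 4.5 = 17 RPM.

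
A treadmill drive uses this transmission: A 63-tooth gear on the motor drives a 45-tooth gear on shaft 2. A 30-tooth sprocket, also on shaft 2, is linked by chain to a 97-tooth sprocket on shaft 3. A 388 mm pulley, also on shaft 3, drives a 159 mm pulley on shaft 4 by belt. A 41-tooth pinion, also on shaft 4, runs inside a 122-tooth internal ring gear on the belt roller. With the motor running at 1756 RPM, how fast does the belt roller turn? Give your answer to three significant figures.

gear mesh 45/63 = 0.71429 → 1756/0.71429 = 2458.4 RPM
chain 97/30 = 3.2333 → 2458.4/3.2333 = 760.33 RPM
belt 159/388 = 0.40979 → 760.33/0.40979 = 1855.4 RPM
internal gear 122/41 = 2.9756 → 1855.4/2.9756 = 623.53 RPM

624 RPM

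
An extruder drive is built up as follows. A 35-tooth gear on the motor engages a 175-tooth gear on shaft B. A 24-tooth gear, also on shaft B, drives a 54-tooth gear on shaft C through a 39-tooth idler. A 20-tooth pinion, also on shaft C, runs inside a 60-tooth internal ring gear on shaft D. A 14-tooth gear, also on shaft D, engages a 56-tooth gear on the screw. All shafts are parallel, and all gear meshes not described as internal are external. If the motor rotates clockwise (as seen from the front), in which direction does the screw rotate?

clockwise

the motor → shaft B: external mesh, 1 reversal → CCW.
shaft B → shaft C: driver → idler → driven is 2 external meshes, 2 reversals → CCW.
shaft C → shaft D: internal mesh, same direction → CCW.
shaft D → the screw: external mesh, 1 reversal → CW.
4 reversals in total — an even number — so the screw turns the same way as the motor.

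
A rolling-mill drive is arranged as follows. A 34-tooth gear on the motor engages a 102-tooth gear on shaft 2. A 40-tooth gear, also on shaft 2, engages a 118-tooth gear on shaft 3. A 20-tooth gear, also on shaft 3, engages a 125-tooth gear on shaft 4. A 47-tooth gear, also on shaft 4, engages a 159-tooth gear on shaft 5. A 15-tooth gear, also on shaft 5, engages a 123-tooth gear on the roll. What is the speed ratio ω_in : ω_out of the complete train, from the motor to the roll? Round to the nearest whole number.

Each stage contributes driven/driver: gear mesh 102/34 = 3, gear mesh 118/40 = 2.95, gear mesh 125/20 = 6.25, gear mesh 159/47 = 3.383, gear mesh 123/15 = 8.2.
Overall: 3 × 2.95 × 6.25 × 3.383 × 8.2 = 1534.4.

1534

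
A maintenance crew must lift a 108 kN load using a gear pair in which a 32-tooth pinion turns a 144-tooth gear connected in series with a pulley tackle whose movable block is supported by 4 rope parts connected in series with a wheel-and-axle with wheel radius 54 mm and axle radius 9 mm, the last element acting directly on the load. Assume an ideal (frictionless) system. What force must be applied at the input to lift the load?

Gear pair MA = 144/32 = 4.5.
Block-and-tackle MA = number of supporting rope parts = 4.
Wheel-and-axle MA = R/r = 54/9 = 6.
Combined ideal MA = 4.5 × 4 × 6 = 108.
Effort = load / MA = 108 / 108 = 1 kN.

1 kN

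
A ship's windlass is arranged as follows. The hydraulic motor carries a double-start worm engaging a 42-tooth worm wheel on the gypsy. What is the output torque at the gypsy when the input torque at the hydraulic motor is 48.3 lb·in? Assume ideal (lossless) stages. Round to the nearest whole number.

1014 lb·in

After the worm (42/2): 48.3 × 21 = 1014.3 lb·in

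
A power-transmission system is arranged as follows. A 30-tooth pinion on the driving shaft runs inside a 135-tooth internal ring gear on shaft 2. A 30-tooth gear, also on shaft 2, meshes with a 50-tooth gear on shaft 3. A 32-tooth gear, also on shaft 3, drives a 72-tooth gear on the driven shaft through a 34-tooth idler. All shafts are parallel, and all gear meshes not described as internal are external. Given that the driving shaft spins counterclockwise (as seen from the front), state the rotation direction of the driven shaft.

clockwise

the driving shaft → shaft 2: internal mesh, same direction → CCW.
shaft 2 → shaft 3: external mesh, 1 reversal → CW.
shaft 3 → the driven shaft: driver → idler → driven is 2 external meshes, 2 reversals → CW.
3 reversals in total — an odd number — so the driven shaft turns opposite to the driving shaft.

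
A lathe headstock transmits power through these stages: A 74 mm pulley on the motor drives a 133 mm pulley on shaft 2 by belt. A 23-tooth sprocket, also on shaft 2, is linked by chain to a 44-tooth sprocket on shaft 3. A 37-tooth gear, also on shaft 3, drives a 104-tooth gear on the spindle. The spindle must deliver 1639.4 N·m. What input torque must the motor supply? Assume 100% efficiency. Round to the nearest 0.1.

169.6 N·m

Overall ratio R = 1.7973 × 1.913 × 2.8108 = 9.6644.
Input torque = output torque / R = 1639.4 / 9.6644 = 169.63 N·m.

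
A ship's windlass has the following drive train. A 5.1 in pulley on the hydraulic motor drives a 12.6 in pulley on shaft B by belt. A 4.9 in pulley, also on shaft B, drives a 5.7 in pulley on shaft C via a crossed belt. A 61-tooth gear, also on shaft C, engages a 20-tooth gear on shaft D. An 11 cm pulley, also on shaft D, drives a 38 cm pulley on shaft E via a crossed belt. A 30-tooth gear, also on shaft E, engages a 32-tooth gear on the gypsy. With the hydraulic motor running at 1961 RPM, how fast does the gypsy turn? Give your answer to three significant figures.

belt 12.6/5.1 = 2.4706 → 1961/2.4706 = 793.74 RPM
belt 5.7/4.9 = 1.1633 → 793.74/1.1633 = 682.34 RPM
gear mesh 20/61 = 0.32787 → 682.34/0.32787 = 2081.1 RPM
belt 38/11 = 3.4545 → 2081.1/3.4545 = 602.43 RPM
gear mesh 32/30 = 1.0667 → 602.43/1.0667 = 564.78 RPM

565 RPM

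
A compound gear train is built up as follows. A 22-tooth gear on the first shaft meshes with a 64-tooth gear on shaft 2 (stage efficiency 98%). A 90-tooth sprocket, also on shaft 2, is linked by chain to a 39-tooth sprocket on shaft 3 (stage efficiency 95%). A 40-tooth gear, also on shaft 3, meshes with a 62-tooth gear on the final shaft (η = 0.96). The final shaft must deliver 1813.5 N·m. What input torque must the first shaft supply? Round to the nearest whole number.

1038 N·m

Overall ratio R = 2.9091 × 0.43333 × 1.55 = 1.9539; overall efficiency η = 0.98 × 0.95 × 0.96 = 0.8938.
Input torque = output torque / (R × η) = 1813.5 / (1.9539 × 0.8938) = 1038.4 N·m.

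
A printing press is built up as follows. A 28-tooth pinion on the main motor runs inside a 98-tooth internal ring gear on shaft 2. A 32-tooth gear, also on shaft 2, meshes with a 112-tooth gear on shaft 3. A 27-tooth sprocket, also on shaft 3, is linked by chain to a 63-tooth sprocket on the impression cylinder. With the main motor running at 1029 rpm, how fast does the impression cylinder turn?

internal gear 98/28 = 3.5 → 1029/3.5 = 294 rpm
gear mesh 112/32 = 3.5 → 294/3.5 = 84 rpm
chain 63/27 = 2.3333 → 84/2.3333 = 36 rpm

36 rpm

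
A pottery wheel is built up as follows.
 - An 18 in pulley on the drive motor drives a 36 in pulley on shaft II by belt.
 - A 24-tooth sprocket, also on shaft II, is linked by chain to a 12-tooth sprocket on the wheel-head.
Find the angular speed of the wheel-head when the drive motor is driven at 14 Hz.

Belt: ratio = 36/18 = 2, so shaft II turns at 14 / 2 = 7 Hz.
Chain: ratio = 12/24 = 0.5, so the wheel-head turns at 7 / 0.5 = 14 Hz.

14 Hz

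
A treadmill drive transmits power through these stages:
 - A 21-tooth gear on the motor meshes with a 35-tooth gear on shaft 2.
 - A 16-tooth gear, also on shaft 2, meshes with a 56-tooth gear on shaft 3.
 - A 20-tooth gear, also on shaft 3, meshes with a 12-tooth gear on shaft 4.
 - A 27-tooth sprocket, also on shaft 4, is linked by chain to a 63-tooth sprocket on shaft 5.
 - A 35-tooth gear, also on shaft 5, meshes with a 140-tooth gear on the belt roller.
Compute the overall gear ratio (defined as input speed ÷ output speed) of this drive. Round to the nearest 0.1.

32.7

Each stage contributes driven/driver: gear mesh 35/21 = 1.6667, gear mesh 56/16 = 3.5, gear mesh 12/20 = 0.6, chain 63/27 = 2.3333, gear mesh 140/35 = 4.
Overall: 1.6667 × 3.5 × 0.6 × 2.3333 × 4 = 32.667.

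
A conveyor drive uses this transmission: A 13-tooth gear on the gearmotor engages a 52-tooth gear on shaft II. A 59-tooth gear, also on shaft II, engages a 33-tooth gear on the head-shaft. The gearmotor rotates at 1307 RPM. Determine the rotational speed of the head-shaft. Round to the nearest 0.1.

the gearmotor → shaft II (gear mesh, 52/13): 1307 ÷ 4 = 326.75 RPM
shaft II → the head-shaft (gear mesh, 33/59): 326.75 ÷ 0.55932 = 584.19 RPM

584.2 RPM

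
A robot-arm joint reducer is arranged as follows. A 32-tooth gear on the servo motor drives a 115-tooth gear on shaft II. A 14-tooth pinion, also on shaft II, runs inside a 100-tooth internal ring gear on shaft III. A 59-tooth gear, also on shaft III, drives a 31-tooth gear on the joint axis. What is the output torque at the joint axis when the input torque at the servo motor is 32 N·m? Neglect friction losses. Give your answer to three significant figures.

432 N·m

Gear mesh: ratio = 115/32 = 3.5938; torque at shaft II = 32 × 3.5938 = 115 N·m.
Internal gear: ratio = 100/14 = 7.1429; torque at shaft III = 115 × 7.1429 = 821.43 N·m.
Gear mesh: ratio = 31/59 = 0.52542; torque at the joint axis = 821.43 × 0.52542 = 431.6 N·m.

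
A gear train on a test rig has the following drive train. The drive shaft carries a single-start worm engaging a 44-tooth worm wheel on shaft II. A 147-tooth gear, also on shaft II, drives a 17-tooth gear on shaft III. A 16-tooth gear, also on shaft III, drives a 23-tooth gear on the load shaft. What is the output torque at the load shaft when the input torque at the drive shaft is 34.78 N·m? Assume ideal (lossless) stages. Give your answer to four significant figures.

254.4 N·m

worm 44/1 = 44 → τ = 34.78·44 = 1530.3 N·m
gear mesh 17/147 = 0.11565 → τ = 1530.3·0.11565 = 176.98 N·m
gear mesh 23/16 = 1.4375 → τ = 176.98·1.4375 = 254.4 N·m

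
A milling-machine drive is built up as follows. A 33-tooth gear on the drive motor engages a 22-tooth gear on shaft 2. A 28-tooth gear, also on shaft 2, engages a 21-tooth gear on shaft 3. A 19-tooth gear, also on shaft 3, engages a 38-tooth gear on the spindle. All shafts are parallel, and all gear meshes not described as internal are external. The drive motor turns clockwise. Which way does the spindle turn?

counterclockwise

the drive motor → shaft 2: external mesh, 1 reversal → CCW.
shaft 2 → shaft 3: external mesh, 1 reversal → CW.
shaft 3 → the spindle: external mesh, 1 reversal → CCW.
3 reversals in total — an odd number — so the spindle turns opposite to the drive motor.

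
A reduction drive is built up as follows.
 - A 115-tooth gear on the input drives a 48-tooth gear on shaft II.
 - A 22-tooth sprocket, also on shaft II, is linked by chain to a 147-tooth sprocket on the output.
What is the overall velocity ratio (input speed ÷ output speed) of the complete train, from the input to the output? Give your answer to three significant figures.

2.79

Each stage contributes driven/driver: gear mesh 48/115 = 0.41739, chain 147/22 = 6.6818.
Overall: 0.41739 × 6.6818 = 2.7889.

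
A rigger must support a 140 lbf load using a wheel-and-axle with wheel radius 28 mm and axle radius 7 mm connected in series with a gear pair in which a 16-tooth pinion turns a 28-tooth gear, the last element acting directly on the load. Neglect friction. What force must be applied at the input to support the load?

Wheel-and-axle MA = R/r = 28/7 = 4.
Gear pair MA = 28/16 = 1.75.
Combined ideal MA = 4 × 1.75 = 7.
Effort = load / MA = 140 / 7 = 20 lbf.

20 lbf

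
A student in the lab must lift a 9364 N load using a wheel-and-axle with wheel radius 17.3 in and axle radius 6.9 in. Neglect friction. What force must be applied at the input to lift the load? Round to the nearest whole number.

Wheel-and-axle MA = R/r = 17.3/6.9 = 2.5072.
Effort = load / MA = 9364 / 2.5072 = 3734.8 N.

3735 N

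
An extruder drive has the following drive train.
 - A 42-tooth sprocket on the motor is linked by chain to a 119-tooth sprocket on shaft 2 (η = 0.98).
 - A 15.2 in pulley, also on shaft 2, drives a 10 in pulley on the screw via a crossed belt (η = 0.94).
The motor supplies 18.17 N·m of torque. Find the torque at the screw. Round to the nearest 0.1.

31.2 N·m

Chain: ratio = 119/42 = 2.8333; torque at shaft 2 = 18.17 × 2.8333 × 0.98 = 50.452 N·m.
Belt: ratio = 10/15.2 = 0.65789; torque at the screw = 50.452 × 0.65789 × 0.94 = 31.201 N·m.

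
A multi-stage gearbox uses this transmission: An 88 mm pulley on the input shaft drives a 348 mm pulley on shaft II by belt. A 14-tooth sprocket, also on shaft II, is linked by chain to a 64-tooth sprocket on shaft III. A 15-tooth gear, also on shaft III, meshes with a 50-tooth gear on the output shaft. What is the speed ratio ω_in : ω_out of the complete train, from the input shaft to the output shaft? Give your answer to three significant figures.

Each stage contributes driven/driver: belt 348/88 = 3.9545, chain 64/14 = 4.5714, gear mesh 50/15 = 3.3333.
Overall: 3.9545 × 4.5714 × 3.3333 = 60.26.

60.3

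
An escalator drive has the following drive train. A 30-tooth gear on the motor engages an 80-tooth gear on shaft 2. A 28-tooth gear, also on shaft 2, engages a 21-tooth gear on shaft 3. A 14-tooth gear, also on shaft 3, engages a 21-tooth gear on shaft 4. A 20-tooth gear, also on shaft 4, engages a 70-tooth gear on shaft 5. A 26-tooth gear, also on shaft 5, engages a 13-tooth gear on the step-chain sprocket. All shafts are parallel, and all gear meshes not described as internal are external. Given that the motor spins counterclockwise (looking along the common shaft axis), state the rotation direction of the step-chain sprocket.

the motor → shaft 2: external mesh, 1 reversal → CW.
shaft 2 → shaft 3: external mesh, 1 reversal → CCW.
shaft 3 → shaft 4: external mesh, 1 reversal → CW.
shaft 4 → shaft 5: external mesh, 1 reversal → CCW.
shaft 5 → the step-chain sprocket: external mesh, 1 reversal → CW.
5 reversals in total — an odd number — so the step-chain sprocket turns opposite to the motor.

clockwise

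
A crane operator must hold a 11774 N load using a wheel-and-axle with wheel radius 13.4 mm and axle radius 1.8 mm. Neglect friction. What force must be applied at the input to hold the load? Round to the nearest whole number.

Wheel-and-axle MA = R/r = 13.4/1.8 = 7.4444.
Effort = load / MA = 11774 / 7.4444 = 1581.6 N.

1582 N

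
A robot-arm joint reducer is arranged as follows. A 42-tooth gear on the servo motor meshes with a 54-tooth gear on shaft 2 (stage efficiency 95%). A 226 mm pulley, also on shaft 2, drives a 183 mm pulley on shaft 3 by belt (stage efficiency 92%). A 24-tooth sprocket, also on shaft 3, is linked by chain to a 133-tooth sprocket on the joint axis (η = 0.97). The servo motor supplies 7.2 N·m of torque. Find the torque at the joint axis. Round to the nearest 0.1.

gear mesh 54/42 = 1.2857 → τ = 7.2·1.2857·0.95 = 8.7943 N·m
belt 183/226 = 0.80973 → τ = 8.7943·0.80973·0.92 = 6.5514 N·m
chain 133/24 = 5.5417 → τ = 6.5514·5.5417·0.97 = 35.216 N·m

35.2 N·m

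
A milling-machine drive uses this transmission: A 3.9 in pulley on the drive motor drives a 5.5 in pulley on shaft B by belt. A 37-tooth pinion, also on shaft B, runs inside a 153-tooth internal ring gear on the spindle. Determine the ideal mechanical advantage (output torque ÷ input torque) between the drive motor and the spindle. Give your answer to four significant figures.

Each stage contributes driven/driver: belt 5.5/3.9 = 1.4103, internal gear 153/37 = 4.1351.
Overall: 1.4103 × 4.1351 = 5.8316.

5.832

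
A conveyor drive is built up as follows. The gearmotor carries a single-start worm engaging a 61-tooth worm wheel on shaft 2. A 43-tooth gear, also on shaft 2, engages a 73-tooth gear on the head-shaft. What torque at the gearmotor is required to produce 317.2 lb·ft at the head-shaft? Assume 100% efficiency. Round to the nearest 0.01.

3.06 lb·ft

Overall ratio R = 61 × 1.6977 = 103.56.
Input torque = output torque / R = 317.2 / 103.56 = 3.063 lb·ft.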